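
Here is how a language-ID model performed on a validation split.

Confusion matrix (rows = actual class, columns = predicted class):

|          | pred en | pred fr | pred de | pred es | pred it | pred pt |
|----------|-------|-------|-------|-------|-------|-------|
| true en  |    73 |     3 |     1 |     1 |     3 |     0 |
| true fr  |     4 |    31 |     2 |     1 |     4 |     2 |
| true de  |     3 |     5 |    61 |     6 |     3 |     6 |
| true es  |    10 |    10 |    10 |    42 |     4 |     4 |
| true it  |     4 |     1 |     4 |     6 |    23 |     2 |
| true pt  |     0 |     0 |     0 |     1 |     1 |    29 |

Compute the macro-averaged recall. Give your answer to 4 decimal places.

Per-class recall (TP/(TP+FN)):
  en: TP=73, FN=3+1+1+3+0=8 → 73/81 = 0.90123
  fr: TP=31, FN=4+2+1+4+2=13 → 31/44 = 0.70455
  de: TP=61, FN=3+5+6+3+6=23 → 61/84 = 0.72619
  es: TP=42, FN=10+10+10+4+4=38 → 42/80 = 0.52500
  it: TP=23, FN=4+1+4+6+2=17 → 23/40 = 0.57500
  pt: TP=29, FN=0+0+0+1+1=2 → 29/31 = 0.93548
Macro-recall = mean = (0.90123 + 0.70455 + 0.72619 + 0.52500 + 0.57500 + 0.93548) / 6 = 0.7279

0.7279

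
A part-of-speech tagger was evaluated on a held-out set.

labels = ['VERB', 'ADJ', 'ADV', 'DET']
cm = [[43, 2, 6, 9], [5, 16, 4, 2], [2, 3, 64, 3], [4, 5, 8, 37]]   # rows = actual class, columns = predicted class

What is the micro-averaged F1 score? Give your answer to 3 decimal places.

Micro-averaging pools counts across classes: ΣTP=160, ΣFP=53, ΣFN=53.
Micro-F1 score = 2·TP/(2·TP+FP+FN) on pooled counts = 0.751 (equals overall accuracy in single-label multiclass).

0.751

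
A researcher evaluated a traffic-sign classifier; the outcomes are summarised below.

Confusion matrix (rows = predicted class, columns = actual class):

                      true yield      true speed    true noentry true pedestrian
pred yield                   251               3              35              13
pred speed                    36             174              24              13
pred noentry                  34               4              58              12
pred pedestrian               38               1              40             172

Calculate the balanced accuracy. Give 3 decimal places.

Balanced accuracy = mean of per-class recall.
  yield: recall = 251/359 = 0.6992
  speed: recall = 174/182 = 0.9560
  noentry: recall = 58/157 = 0.3694
  pedestrian: recall = 172/210 = 0.8190
Mean = (0.6992 + 0.9560 + 0.3694 + 0.8190) / 4 = 0.711

0.711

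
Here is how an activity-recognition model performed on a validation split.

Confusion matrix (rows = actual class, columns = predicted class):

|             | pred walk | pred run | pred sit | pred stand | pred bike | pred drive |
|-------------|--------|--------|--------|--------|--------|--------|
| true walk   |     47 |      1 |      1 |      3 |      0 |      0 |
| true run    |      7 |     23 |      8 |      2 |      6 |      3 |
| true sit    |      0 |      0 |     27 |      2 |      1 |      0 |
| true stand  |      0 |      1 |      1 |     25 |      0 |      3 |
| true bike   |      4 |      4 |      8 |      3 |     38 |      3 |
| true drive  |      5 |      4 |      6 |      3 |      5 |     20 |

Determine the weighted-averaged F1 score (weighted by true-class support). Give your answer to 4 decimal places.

Per-class F1 score (2·TP/(2·TP+FP+FN)):
  walk: TP=47, FP=7+0+0+4+5=16, FN=1+1+3+0+0=5 → 94/115 = 0.81739
  run: TP=23, FP=1+0+1+4+4=10, FN=7+8+2+6+3=26 → 46/82 = 0.56098
  sit: TP=27, FP=1+8+1+8+6=24, FN=0+0+2+1+0=3 → 54/81 = 0.66667
  stand: TP=25, FP=3+2+2+3+3=13, FN=0+1+1+0+3=5 → 50/68 = 0.73529
  bike: TP=38, FP=0+6+1+0+5=12, FN=4+4+8+3+3=22 → 76/110 = 0.69091
  drive: TP=20, FP=0+3+0+3+3=9, FN=5+4+6+3+5=23 → 40/72 = 0.55556
Weighted-F1 score = Σ (supportᵢ/N)·F1 scoreᵢ with N=264: (52/264)·0.81739 + (49/264)·0.56098 + (30/264)·0.66667 + (30/264)·0.73529 + (60/264)·0.69091 + (43/264)·0.55556 = 0.6719

0.6719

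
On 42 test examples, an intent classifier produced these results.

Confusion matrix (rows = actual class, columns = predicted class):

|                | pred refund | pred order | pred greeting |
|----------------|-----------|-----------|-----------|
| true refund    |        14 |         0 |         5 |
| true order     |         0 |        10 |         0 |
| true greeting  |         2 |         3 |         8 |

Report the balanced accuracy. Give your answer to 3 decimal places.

0.784

Balanced accuracy = mean of per-class recall.
  refund: recall = 14/19 = 0.7368
  order: recall = 10/10 = 1.0000
  greeting: recall = 8/13 = 0.6154
Mean = (0.7368 + 1.0000 + 0.6154) / 3 = 0.784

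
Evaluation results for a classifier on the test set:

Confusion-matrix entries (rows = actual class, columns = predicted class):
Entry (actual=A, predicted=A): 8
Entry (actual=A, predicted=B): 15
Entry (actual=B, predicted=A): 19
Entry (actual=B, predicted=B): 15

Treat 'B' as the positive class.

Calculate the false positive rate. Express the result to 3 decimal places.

0.652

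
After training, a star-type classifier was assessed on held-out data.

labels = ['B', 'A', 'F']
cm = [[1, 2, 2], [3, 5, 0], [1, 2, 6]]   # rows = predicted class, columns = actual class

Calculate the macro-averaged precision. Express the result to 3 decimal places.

Per-class precision (TP/(TP+FP)):
  B: TP=1, FP=2+2=4 → 1/5 = 0.2000
  A: TP=5, FP=3+0=3 → 5/8 = 0.6250
  F: TP=6, FP=1+2=3 → 6/9 = 0.6667
Macro-precision = mean = (0.2000 + 0.6250 + 0.6667) / 3 = 0.497

0.497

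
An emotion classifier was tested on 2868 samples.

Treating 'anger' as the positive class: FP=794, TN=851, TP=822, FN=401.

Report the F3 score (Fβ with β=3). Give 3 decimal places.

Fβ = (1+β²)·TP / ((1+β²)·TP + β²·FN + FP), with β²=9
= 10·822 / (10·822 + 9·401 + 794) = 0.651

0.651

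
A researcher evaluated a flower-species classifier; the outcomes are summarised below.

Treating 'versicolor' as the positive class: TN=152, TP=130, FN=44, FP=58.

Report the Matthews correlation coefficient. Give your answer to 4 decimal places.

0.4690

MCC = (TP·TN − FP·FN) / √((TP+FP)(TP+FN)(TN+FP)(TN+FN))
Numerator = 130·152 − 58·44 = 17208
Denominator = √(188·174·210·196) = √1346425920 = 36693.6768
MCC = 17208 / 36693.6768 = 0.4690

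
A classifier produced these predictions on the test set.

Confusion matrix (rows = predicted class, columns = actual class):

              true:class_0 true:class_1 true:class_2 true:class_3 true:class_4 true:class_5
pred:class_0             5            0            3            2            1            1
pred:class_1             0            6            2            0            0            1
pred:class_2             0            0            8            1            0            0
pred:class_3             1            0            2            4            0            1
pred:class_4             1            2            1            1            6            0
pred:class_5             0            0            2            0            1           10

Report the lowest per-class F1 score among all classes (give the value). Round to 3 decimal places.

0.500

Per-class F1 score (2·TP/(2·TP+FP+FN)):
  class_0: TP=5, FP=0+3+2+1+1=7, FN=0+0+1+1+0=2 → 10/19 = 0.5263
  class_1: TP=6, FP=0+2+0+0+1=3, FN=0+0+0+2+0=2 → 12/17 = 0.7059
  class_2: TP=8, FP=0+0+1+0+0=1, FN=3+2+2+1+2=10 → 16/27 = 0.5926
  class_3: TP=4, FP=1+0+2+0+1=4, FN=2+0+1+1+0=4 → 8/16 = 0.5000
  class_4: TP=6, FP=1+2+1+1+0=5, FN=1+0+0+0+1=2 → 12/19 = 0.6316
  class_5: TP=10, FP=0+0+2+0+1=3, FN=1+1+0+1+0=3 → 20/26 = 0.7692
Lowest is class 'class_3' with F1 score = 0.500.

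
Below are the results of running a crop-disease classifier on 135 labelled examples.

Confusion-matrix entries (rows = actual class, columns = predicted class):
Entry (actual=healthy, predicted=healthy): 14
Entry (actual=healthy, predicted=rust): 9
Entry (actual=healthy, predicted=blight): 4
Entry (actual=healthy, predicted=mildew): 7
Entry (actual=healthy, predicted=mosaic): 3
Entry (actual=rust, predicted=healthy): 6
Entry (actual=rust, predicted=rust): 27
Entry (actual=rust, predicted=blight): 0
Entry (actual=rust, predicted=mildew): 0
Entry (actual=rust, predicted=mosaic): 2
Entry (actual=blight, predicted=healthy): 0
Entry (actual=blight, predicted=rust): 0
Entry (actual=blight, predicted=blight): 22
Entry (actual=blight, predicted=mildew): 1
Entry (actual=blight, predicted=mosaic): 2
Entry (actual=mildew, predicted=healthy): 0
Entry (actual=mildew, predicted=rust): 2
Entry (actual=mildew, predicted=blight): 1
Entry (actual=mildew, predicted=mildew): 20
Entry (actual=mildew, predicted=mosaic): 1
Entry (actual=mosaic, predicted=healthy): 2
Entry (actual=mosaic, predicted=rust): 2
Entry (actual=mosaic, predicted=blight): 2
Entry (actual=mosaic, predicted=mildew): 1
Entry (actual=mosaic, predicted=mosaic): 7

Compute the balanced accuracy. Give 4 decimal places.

0.6726

Balanced accuracy = mean of per-class recall.
  healthy: recall = 14/37 = 0.37838
  rust: recall = 27/35 = 0.77143
  blight: recall = 22/25 = 0.88000
  mildew: recall = 20/24 = 0.83333
  mosaic: recall = 7/14 = 0.50000
Mean = (0.37838 + 0.77143 + 0.88000 + 0.83333 + 0.50000) / 5 = 0.6726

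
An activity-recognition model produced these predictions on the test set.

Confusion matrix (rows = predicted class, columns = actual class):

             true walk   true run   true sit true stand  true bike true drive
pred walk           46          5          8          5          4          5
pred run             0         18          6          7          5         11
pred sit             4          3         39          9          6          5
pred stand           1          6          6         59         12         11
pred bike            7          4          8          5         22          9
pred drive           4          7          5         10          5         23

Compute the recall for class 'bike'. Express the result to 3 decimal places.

Take TP from the diagonal, FP from the rest of the 'bike' prediction marginal, FN from the rest of the 'bike' actual marginal.
recall = TP/(TP+FN).
bike: TP=22, FN=4+5+6+12+5=32 → 22/54 = 0.4074

0.407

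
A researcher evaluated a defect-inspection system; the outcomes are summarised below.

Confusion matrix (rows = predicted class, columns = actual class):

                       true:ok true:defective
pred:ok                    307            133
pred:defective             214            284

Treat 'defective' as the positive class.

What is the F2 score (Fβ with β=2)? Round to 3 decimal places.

Fβ = (1+β²)·TP / ((1+β²)·TP + β²·FN + FP), with β²=4
= 5·284 / (5·284 + 4·133 + 214) = 0.656

0.656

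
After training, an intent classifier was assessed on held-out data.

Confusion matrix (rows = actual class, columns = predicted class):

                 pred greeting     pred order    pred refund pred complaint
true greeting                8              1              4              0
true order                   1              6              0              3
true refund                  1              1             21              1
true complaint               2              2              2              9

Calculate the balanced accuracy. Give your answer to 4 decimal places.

0.6726

Balanced accuracy = mean of per-class recall.
  greeting: recall = 8/13 = 0.61538
  order: recall = 6/10 = 0.60000
  refund: recall = 21/24 = 0.87500
  complaint: recall = 9/15 = 0.60000
Mean = (0.61538 + 0.60000 + 0.87500 + 0.60000) / 4 = 0.6726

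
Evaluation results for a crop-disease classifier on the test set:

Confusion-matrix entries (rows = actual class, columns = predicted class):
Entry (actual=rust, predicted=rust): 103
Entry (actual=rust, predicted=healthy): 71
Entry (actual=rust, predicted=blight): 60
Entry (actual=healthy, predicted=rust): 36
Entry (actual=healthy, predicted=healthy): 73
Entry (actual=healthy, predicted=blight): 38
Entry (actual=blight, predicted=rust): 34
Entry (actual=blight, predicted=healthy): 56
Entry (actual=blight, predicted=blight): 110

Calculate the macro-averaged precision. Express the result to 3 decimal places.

Per-class precision (TP/(TP+FP)):
  rust: TP=103, FP=36+34=70 → 103/173 = 0.5954
  healthy: TP=73, FP=71+56=127 → 73/200 = 0.3650
  blight: TP=110, FP=60+38=98 → 110/208 = 0.5288
Macro-precision = mean = (0.5954 + 0.3650 + 0.5288) / 3 = 0.496

0.496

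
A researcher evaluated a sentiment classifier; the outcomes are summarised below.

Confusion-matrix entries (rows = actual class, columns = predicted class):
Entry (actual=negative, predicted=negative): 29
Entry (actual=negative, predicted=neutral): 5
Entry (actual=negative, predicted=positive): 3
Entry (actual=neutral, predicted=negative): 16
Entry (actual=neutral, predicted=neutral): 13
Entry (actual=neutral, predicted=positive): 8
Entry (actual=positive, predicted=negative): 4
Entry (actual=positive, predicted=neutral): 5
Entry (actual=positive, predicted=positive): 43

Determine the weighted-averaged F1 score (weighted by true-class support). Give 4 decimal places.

0.6601

Per-class F1 score (2·TP/(2·TP+FP+FN)):
  negative: TP=29, FP=16+4=20, FN=5+3=8 → 58/86 = 0.67442
  neutral: TP=13, FP=5+5=10, FN=16+8=24 → 26/60 = 0.43333
  positive: TP=43, FP=3+8=11, FN=4+5=9 → 86/106 = 0.81132
Weighted-F1 score = Σ (supportᵢ/N)·F1 scoreᵢ with N=126: (37/126)·0.67442 + (37/126)·0.43333 + (52/126)·0.81132 = 0.6601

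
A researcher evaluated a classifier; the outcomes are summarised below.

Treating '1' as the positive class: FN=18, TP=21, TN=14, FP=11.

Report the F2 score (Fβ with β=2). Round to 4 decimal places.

0.5585

Fβ = (1+β²)·TP / ((1+β²)·TP + β²·FN + FP), with β²=4
= 5·21 / (5·21 + 4·18 + 11) = 0.5585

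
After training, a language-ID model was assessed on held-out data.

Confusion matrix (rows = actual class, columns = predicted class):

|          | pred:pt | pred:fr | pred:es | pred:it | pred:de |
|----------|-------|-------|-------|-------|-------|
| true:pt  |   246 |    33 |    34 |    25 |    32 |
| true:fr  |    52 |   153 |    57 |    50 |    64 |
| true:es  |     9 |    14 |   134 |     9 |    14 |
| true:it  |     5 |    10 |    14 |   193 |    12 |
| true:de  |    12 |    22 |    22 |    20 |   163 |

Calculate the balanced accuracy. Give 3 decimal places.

Balanced accuracy = mean of per-class recall.
  pt: recall = 246/370 = 0.6649
  fr: recall = 153/376 = 0.4069
  es: recall = 134/180 = 0.7444
  it: recall = 193/234 = 0.8248
  de: recall = 163/239 = 0.6820
Mean = (0.6649 + 0.4069 + 0.7444 + 0.8248 + 0.6820) / 5 = 0.665

0.665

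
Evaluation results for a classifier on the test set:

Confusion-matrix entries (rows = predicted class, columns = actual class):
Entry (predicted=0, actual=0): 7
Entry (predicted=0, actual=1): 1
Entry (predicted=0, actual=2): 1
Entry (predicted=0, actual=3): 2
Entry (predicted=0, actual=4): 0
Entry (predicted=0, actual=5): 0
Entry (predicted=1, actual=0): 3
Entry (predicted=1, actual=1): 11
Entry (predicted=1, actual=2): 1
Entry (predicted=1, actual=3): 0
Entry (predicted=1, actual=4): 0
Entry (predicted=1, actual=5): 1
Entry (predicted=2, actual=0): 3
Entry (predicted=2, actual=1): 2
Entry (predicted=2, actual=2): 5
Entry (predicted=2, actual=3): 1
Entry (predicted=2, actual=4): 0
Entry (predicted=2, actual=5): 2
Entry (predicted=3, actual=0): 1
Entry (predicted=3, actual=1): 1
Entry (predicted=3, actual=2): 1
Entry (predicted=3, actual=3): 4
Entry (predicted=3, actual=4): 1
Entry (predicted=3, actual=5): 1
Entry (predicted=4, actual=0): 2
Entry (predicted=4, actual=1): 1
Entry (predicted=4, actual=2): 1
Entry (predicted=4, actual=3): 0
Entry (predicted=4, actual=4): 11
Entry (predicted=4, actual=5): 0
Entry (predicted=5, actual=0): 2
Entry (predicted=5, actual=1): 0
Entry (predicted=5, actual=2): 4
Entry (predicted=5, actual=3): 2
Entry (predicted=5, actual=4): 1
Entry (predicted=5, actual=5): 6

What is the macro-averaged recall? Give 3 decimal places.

Per-class recall (TP/(TP+FN)):
  0: TP=7, FN=3+3+1+2+2=11 → 7/18 = 0.3889
  1: TP=11, FN=1+2+1+1+0=5 → 11/16 = 0.6875
  2: TP=5, FN=1+1+1+1+4=8 → 5/13 = 0.3846
  3: TP=4, FN=2+0+1+0+2=5 → 4/9 = 0.4444
  4: TP=11, FN=0+0+0+1+1=2 → 11/13 = 0.8462
  5: TP=6, FN=0+1+2+1+0=4 → 6/10 = 0.6000
Macro-recall = mean = (0.3889 + 0.6875 + 0.3846 + 0.4444 + 0.8462 + 0.6000) / 6 = 0.559

0.559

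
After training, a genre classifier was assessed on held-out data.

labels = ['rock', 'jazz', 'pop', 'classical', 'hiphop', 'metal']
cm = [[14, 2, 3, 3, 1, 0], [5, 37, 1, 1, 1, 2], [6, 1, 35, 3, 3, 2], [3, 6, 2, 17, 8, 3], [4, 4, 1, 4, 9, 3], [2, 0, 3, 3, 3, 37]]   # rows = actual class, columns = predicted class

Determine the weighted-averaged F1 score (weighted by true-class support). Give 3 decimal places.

Per-class F1 score (2·TP/(2·TP+FP+FN)):
  rock: TP=14, FP=5+6+3+4+2=20, FN=2+3+3+1+0=9 → 28/57 = 0.4912
  jazz: TP=37, FP=2+1+6+4+0=13, FN=5+1+1+1+2=10 → 74/97 = 0.7629
  pop: TP=35, FP=3+1+2+1+3=10, FN=6+1+3+3+2=15 → 70/95 = 0.7368
  classical: TP=17, FP=3+1+3+4+3=14, FN=3+6+2+8+3=22 → 34/70 = 0.4857
  hiphop: TP=9, FP=1+1+3+8+3=16, FN=4+4+1+4+3=16 → 18/50 = 0.3600
  metal: TP=37, FP=0+2+2+3+3=10, FN=2+0+3+3+3=11 → 74/95 = 0.7789
Weighted-F1 score = Σ (supportᵢ/N)·F1 scoreᵢ with N=232: (23/232)·0.4912 + (47/232)·0.7629 + (50/232)·0.7368 + (39/232)·0.4857 + (25/232)·0.3600 + (48/232)·0.7789 = 0.644

0.644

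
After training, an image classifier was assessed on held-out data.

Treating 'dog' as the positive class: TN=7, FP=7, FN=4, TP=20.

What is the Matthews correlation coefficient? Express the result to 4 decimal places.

0.3545

MCC = (TP·TN − FP·FN) / √((TP+FP)(TP+FN)(TN+FP)(TN+FN))
Numerator = 20·7 − 7·4 = 112
Denominator = √(27·24·14·11) = √99792 = 315.8987
MCC = 112 / 315.8987 = 0.3545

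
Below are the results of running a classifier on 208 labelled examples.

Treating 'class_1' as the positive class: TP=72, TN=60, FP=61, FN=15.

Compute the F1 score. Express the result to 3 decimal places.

0.655

Precision = TP/(TP+FP) = 72/133 = 0.5414
Recall = TP/(TP+FN) = 72/87 = 0.8276
F1 = 2·TP/(2·TP+FP+FN) = 144/220 = 0.655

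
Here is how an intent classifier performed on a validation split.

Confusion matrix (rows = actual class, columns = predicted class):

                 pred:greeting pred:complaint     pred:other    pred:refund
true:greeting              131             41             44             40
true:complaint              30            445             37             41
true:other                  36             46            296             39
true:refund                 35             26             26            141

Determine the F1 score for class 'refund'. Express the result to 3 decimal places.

0.577

One-vs-rest for 'refund': TP = diagonal; FP = other classes predicted 'refund'; FN = 'refund' predicted as other.
F1 score = 2·TP/(2·TP+FP+FN).
refund: TP=141, FP=40+41+39=120, FN=35+26+26=87 → 282/489 = 0.5767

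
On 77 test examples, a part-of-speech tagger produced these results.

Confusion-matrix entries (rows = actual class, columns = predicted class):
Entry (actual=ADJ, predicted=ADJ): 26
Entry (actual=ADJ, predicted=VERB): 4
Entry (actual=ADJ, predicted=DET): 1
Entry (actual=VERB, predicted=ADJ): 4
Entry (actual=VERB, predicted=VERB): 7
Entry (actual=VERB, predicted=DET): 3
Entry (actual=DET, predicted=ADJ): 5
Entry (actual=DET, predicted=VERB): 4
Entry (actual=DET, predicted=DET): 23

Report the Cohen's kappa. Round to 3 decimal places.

Observed agreement pₒ = trace/N = 56/77 = 0.7273
Expected agreement pₑ = Σ (rowᵢ·colᵢ)/N² = (31·35 + 14·15 + 32·27)/77² = 0.3641
κ = (pₒ − pₑ)/(1 − pₑ) = (0.7273 − 0.3641)/(1 − 0.3641) = 0.571

0.571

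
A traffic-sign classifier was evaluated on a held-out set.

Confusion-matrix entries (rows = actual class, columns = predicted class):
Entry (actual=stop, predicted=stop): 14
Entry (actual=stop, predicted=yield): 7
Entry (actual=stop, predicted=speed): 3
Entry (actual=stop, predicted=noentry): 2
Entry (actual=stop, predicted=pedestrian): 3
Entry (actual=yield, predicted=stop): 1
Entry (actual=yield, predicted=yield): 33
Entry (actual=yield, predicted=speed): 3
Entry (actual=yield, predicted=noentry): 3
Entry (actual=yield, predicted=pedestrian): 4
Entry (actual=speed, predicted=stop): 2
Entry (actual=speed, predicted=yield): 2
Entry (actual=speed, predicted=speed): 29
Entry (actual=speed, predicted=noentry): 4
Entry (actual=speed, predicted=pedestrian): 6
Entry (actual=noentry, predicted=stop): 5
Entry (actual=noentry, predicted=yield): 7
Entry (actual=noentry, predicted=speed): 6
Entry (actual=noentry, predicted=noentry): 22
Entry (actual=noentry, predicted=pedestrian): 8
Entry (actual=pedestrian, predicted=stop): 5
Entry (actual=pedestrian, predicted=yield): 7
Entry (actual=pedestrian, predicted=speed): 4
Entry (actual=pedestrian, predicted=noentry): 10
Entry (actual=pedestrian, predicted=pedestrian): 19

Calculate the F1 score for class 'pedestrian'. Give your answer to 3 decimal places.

Take TP from the diagonal, FP from the rest of the 'pedestrian' prediction marginal, FN from the rest of the 'pedestrian' actual marginal.
F1 score = 2·TP/(2·TP+FP+FN).
pedestrian: TP=19, FP=3+4+6+8=21, FN=5+7+4+10=26 → 38/85 = 0.4471

0.447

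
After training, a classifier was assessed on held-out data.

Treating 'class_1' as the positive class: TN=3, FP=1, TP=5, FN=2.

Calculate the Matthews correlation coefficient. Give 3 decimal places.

0.449

MCC = (TP·TN − FP·FN) / √((TP+FP)(TP+FN)(TN+FP)(TN+FN))
Numerator = 5·3 − 1·2 = 13
Denominator = √(6·7·4·5) = √840 = 28.9828
MCC = 13 / 28.9828 = 0.449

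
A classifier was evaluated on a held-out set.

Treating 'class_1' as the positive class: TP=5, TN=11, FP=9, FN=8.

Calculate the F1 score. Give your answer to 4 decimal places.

Precision = TP/(TP+FP) = 5/14 = 0.3571
Recall = TP/(TP+FN) = 5/13 = 0.3846
F1 = 2·TP/(2·TP+FP+FN) = 10/27 = 0.3704

0.3704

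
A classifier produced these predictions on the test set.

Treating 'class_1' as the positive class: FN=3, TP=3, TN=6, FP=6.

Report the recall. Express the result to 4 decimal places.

0.5000

Recall = TP/(TP+FN) = 3/(3+3) = 3/6 = 0.5000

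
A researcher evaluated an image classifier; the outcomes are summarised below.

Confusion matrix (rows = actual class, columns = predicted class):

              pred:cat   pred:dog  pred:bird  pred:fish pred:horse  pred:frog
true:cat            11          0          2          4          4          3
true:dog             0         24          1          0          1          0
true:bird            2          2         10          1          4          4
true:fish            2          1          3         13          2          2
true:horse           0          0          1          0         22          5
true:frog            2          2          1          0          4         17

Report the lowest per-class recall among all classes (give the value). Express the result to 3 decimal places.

Per-class recall (TP/(TP+FN)):
  cat: TP=11, FN=0+2+4+4+3=13 → 11/24 = 0.4583
  dog: TP=24, FN=0+1+0+1+0=2 → 24/26 = 0.9231
  bird: TP=10, FN=2+2+1+4+4=13 → 10/23 = 0.4348
  fish: TP=13, FN=2+1+3+2+2=10 → 13/23 = 0.5652
  horse: TP=22, FN=0+0+1+0+5=6 → 22/28 = 0.7857
  frog: TP=17, FN=2+2+1+0+4=9 → 17/26 = 0.6538
Lowest is class 'bird' with recall = 0.435.

0.435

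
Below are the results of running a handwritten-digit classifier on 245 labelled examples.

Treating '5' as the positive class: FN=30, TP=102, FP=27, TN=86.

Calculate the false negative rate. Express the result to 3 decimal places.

0.227

FNR = FN/(FN+TP) = 30/(30+102) = 0.227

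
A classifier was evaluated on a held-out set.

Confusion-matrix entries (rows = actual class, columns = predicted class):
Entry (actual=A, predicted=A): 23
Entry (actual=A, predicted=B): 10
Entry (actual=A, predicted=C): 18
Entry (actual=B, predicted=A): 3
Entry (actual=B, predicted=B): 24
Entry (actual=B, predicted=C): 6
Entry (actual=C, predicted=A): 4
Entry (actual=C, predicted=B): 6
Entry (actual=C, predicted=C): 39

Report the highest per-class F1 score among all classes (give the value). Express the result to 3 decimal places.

0.696

Per-class F1 score (2·TP/(2·TP+FP+FN)):
  A: TP=23, FP=3+4=7, FN=10+18=28 → 46/81 = 0.5679
  B: TP=24, FP=10+6=16, FN=3+6=9 → 48/73 = 0.6575
  C: TP=39, FP=18+6=24, FN=4+6=10 → 78/112 = 0.6964
Highest is class 'C' with F1 score = 0.696.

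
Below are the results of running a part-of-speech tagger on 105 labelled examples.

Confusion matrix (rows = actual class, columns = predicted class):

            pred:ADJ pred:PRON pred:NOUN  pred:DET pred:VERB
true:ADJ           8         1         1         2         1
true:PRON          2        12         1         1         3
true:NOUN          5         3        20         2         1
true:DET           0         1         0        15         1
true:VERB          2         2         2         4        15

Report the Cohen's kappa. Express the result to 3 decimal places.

Observed agreement pₒ = trace/N = 70/105 = 0.6667
Expected agreement pₑ = Σ (rowᵢ·colᵢ)/N² = (13·17 + 19·19 + 31·24 + 17·24 + 25·21)/105² = 0.2049
κ = (pₒ − pₑ)/(1 − pₑ) = (0.6667 − 0.2049)/(1 − 0.2049) = 0.581

0.581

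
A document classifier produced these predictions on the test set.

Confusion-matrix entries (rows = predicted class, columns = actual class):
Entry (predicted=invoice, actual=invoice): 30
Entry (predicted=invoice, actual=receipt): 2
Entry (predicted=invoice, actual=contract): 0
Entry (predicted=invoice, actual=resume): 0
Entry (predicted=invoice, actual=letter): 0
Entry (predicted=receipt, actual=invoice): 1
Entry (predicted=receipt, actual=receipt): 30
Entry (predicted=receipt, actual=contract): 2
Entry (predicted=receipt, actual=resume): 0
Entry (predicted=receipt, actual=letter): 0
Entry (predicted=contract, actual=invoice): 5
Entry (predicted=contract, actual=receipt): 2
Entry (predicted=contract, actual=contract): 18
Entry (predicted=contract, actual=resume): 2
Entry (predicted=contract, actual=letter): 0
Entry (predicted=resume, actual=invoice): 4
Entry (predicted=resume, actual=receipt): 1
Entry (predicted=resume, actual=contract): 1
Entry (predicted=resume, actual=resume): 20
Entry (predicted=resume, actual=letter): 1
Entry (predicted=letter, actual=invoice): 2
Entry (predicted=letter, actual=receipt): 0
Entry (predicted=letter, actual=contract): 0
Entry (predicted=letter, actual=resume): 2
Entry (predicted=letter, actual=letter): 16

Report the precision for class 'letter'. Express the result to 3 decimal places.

0.800

Treat 'letter' as positive and all other classes as negative.
precision = TP/(TP+FP).
letter: TP=16, FP=2+0+0+2=4 → 16/20 = 0.8000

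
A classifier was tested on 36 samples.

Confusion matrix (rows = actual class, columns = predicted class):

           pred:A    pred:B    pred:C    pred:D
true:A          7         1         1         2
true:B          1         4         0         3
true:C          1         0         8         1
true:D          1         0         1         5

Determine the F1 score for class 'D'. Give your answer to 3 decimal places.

0.556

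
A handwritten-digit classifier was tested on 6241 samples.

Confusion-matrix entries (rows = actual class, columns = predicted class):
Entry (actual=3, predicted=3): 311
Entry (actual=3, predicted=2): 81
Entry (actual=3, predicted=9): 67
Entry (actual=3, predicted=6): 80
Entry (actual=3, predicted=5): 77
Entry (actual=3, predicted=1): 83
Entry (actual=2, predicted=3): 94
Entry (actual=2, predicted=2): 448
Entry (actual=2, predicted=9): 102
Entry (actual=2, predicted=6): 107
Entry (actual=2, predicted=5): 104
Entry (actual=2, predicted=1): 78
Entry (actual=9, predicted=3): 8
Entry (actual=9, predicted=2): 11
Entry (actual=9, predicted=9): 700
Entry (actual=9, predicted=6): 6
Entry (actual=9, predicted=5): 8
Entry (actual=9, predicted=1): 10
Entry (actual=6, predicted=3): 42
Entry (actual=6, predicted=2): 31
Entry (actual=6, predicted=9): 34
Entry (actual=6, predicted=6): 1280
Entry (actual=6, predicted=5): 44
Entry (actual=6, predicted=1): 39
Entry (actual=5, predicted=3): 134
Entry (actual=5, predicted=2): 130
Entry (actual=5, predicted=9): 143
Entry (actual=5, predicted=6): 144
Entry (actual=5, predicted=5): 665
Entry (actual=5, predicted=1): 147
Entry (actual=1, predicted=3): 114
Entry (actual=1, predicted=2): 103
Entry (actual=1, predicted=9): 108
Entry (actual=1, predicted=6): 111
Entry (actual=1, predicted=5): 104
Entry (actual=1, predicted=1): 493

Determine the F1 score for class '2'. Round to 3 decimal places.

0.516

One-vs-rest for '2': TP = diagonal; FP = other classes predicted '2'; FN = '2' predicted as other.
F1 score = 2·TP/(2·TP+FP+FN).
2: TP=448, FP=81+11+31+130+103=356, FN=94+102+107+104+78=485 → 896/1737 = 0.5158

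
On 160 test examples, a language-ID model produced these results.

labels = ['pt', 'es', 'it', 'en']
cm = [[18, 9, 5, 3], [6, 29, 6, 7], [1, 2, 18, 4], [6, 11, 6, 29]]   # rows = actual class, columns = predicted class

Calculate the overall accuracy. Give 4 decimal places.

Accuracy = trace / total = (18+29+18+29=94) / 160 = 94/160 = 0.5875

0.5875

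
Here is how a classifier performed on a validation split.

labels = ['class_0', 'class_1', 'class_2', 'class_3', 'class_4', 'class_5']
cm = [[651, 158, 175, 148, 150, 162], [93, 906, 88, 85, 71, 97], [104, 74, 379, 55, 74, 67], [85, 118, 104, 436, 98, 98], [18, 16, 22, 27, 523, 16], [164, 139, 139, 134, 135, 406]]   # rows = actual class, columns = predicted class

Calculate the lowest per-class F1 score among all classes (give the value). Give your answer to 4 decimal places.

Per-class F1 score (2·TP/(2·TP+FP+FN)):
  class_0: TP=651, FP=93+104+85+18+164=464, FN=158+175+148+150+162=793 → 1302/2559 = 0.50879
  class_1: TP=906, FP=158+74+118+16+139=505, FN=93+88+85+71+97=434 → 1812/2751 = 0.65867
  class_2: TP=379, FP=175+88+104+22+139=528, FN=104+74+55+74+67=374 → 758/1660 = 0.45663
  class_3: TP=436, FP=148+85+55+27+134=449, FN=85+118+104+98+98=503 → 872/1824 = 0.47807
  class_4: TP=523, FP=150+71+74+98+135=528, FN=18+16+22+27+16=99 → 1046/1673 = 0.62522
  class_5: TP=406, FP=162+97+67+98+16=440, FN=164+139+139+134+135=711 → 812/1963 = 0.41365
Lowest is class 'class_5' with F1 score = 0.4137.

0.4137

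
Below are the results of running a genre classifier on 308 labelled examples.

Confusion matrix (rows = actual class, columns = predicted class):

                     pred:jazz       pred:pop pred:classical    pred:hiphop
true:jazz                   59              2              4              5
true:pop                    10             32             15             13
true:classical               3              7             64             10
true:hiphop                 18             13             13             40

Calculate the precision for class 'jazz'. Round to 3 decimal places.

precision = TP/(TP+FP).
jazz: TP=59, FP=10+3+18=31 → 59/90 = 0.6556

0.656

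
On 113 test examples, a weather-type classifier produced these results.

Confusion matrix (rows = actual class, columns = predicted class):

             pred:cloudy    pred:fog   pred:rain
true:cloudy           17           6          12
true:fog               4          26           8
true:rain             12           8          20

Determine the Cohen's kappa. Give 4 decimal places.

Observed agreement pₒ = trace/N = 63/113 = 0.55752
Expected agreement pₑ = Σ (rowᵢ·colᵢ)/N² = (35·33 + 38·40 + 40·40)/113² = 0.33480
κ = (pₒ − pₑ)/(1 − pₑ) = (0.55752 − 0.33480)/(1 − 0.33480) = 0.3348

0.3348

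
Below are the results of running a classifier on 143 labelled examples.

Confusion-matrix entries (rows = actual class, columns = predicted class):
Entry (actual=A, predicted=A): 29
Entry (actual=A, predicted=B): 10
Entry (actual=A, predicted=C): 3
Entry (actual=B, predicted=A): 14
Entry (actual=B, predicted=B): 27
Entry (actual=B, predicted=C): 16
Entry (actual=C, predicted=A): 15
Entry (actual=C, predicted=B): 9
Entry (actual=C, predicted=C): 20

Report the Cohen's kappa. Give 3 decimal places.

Observed agreement pₒ = trace/N = 76/143 = 0.5315
Expected agreement pₑ = Σ (rowᵢ·colᵢ)/N² = (42·58 + 57·46 + 44·39)/143² = 0.3313
κ = (pₒ − pₑ)/(1 − pₑ) = (0.5315 − 0.3313)/(1 − 0.3313) = 0.299

0.299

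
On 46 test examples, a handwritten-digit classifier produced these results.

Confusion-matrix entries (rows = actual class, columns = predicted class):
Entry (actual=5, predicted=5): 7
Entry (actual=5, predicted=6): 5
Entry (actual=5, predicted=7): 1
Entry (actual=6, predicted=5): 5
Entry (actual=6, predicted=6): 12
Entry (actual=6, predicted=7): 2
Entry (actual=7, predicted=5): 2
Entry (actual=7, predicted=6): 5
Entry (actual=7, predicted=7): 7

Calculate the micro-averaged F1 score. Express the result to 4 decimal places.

0.5652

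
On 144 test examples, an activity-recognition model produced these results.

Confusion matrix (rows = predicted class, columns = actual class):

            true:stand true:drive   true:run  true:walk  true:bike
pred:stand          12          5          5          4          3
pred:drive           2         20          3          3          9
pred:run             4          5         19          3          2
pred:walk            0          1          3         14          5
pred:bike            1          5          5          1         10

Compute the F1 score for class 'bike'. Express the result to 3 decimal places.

Take TP from the diagonal, FP from the rest of the 'bike' prediction marginal, FN from the rest of the 'bike' actual marginal.
F1 score = 2·TP/(2·TP+FP+FN).
bike: TP=10, FP=1+5+5+1=12, FN=3+9+2+5=19 → 20/51 = 0.3922

0.392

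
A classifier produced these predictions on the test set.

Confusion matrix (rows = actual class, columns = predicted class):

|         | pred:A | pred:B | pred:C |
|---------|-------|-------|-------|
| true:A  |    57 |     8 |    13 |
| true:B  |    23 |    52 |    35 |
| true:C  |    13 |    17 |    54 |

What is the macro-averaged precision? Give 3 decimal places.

0.606

Per-class precision (TP/(TP+FP)):
  A: TP=57, FP=23+13=36 → 57/93 = 0.6129
  B: TP=52, FP=8+17=25 → 52/77 = 0.6753
  C: TP=54, FP=13+35=48 → 54/102 = 0.5294
Macro-precision = mean = (0.6129 + 0.6753 + 0.5294) / 3 = 0.606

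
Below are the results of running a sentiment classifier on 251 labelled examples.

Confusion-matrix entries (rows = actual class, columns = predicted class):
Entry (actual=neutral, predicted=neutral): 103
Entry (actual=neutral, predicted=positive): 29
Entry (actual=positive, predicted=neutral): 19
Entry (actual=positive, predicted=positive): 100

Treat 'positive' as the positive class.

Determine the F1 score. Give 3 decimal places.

0.806

Precision = TP/(TP+FP) = 100/129 = 0.7752
Recall = TP/(TP+FN) = 100/119 = 0.8403
F1 = 2·TP/(2·TP+FP+FN) = 200/248 = 0.806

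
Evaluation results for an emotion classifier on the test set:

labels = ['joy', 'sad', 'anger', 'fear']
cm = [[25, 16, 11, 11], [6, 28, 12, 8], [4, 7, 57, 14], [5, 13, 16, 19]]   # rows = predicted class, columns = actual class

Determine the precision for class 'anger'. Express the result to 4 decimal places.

0.6951

precision = TP/(TP+FP).
anger: TP=57, FP=4+7+14=25 → 57/82 = 0.69512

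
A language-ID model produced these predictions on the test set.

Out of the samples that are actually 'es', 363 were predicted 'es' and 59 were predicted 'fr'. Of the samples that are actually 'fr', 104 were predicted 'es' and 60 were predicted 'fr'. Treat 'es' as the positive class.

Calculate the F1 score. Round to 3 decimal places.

0.817

Precision = TP/(TP+FP) = 363/467 = 0.7773
Recall = TP/(TP+FN) = 363/422 = 0.8602
F1 = 2·TP/(2·TP+FP+FN) = 726/889 = 0.817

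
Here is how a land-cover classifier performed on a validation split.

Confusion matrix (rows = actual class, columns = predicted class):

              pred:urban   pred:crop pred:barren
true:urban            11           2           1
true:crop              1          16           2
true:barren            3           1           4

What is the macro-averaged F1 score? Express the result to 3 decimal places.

Per-class F1 score (2·TP/(2·TP+FP+FN)):
  urban: TP=11, FP=1+3=4, FN=2+1=3 → 22/29 = 0.7586
  crop: TP=16, FP=2+1=3, FN=1+2=3 → 32/38 = 0.8421
  barren: TP=4, FP=1+2=3, FN=3+1=4 → 8/15 = 0.5333
Macro-F1 score = mean = (0.7586 + 0.8421 + 0.5333) / 3 = 0.711

0.711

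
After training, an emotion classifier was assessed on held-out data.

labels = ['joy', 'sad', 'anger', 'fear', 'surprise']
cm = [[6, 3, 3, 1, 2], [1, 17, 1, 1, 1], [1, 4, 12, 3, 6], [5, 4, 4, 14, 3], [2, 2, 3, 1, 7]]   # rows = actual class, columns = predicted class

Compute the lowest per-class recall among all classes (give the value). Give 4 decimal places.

0.4000

Per-class recall (TP/(TP+FN)):
  joy: TP=6, FN=3+3+1+2=9 → 6/15 = 0.40000
  sad: TP=17, FN=1+1+1+1=4 → 17/21 = 0.80952
  anger: TP=12, FN=1+4+3+6=14 → 12/26 = 0.46154
  fear: TP=14, FN=5+4+4+3=16 → 14/30 = 0.46667
  surprise: TP=7, FN=2+2+3+1=8 → 7/15 = 0.46667
Lowest is class 'joy' with recall = 0.4000.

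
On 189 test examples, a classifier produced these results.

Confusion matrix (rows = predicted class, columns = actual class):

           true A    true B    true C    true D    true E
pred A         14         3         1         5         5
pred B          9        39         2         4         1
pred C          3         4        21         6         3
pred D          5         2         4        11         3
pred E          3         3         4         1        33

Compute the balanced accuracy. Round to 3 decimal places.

Balanced accuracy = mean of per-class recall.
  A: recall = 14/34 = 0.4118
  B: recall = 39/51 = 0.7647
  C: recall = 21/32 = 0.6563
  D: recall = 11/27 = 0.4074
  E: recall = 33/45 = 0.7333
Mean = (0.4118 + 0.7647 + 0.6563 + 0.4074 + 0.7333) / 5 = 0.595

0.595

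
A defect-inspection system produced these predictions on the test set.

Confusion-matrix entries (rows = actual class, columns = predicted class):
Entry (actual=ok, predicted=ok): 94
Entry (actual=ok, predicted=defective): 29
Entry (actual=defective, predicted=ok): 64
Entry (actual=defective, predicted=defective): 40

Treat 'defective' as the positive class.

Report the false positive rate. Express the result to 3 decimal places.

FPR = FP/(FP+TN) = 29/(29+94) = 0.236

0.236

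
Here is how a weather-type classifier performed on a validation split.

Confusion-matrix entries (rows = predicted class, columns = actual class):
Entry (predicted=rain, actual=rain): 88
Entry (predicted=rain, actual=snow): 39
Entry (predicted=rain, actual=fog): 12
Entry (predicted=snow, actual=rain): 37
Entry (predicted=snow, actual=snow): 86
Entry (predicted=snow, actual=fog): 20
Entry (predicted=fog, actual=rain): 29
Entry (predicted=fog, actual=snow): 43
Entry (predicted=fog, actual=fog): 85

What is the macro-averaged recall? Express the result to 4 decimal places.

Per-class recall (TP/(TP+FN)):
  rain: TP=88, FN=37+29=66 → 88/154 = 0.57143
  snow: TP=86, FN=39+43=82 → 86/168 = 0.51190
  fog: TP=85, FN=12+20=32 → 85/117 = 0.72650
Macro-recall = mean = (0.57143 + 0.51190 + 0.72650) / 3 = 0.6033

0.6033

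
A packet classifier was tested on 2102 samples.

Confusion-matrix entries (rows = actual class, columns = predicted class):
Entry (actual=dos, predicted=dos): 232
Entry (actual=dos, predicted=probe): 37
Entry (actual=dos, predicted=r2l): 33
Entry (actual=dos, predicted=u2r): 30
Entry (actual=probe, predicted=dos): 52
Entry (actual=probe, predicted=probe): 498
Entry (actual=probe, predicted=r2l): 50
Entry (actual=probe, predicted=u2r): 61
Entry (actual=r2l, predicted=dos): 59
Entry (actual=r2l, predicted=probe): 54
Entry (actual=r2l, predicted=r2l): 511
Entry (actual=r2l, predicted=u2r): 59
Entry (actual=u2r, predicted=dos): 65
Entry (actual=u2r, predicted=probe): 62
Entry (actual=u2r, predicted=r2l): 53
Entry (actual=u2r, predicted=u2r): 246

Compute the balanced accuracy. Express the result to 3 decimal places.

Balanced accuracy = mean of per-class recall.
  dos: recall = 232/332 = 0.6988
  probe: recall = 498/661 = 0.7534
  r2l: recall = 511/683 = 0.7482
  u2r: recall = 246/426 = 0.5775
Mean = (0.6988 + 0.7534 + 0.7482 + 0.5775) / 4 = 0.694

0.694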